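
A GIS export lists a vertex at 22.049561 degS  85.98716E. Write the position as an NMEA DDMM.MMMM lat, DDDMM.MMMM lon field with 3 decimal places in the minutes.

Latitude: minutes = (22.049561 − 22) × 60 = 2.97366
Lon: fractional part 0.987160 → 59.22960 minutes

2202.974,S / 08559.230,E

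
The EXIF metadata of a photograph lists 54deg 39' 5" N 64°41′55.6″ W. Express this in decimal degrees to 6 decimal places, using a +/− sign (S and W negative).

54.651389, -64.698778

Lat: 54 + 39/60 + 5/3600 = 54.6513889
N → positive
Longitude: 64 + 41/60 + 55.6/3600 = 64.6987778
hemisphere W, so the sign is −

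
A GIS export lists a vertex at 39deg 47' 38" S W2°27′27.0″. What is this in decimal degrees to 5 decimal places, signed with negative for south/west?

Latitude: 39° + 47/60 + 38/3600 = 39 + 0.783333 + 0.010556 = 39.793889
hemisphere S, so the sign is −
Lon: 2° + 27/60 + 27/3600 = 2 + 0.450000 + 0.007500 = 2.457500
hemisphere W, so the sign is −

-39.79389, -2.45750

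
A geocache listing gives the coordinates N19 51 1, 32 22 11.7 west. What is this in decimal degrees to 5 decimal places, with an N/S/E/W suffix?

19.85028° N, 32.36992° W

φ: 19° + 51/60 + 1/3600 = 19 + 0.850000 + 0.000278 = 19.850278
λ: 32 + 22/60 + 11.7/3600 = 32.369917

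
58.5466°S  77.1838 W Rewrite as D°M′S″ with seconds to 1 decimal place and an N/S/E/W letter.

58°32′47.8″ S, 77°11′1.7″ W

Latitude: 0.546600° → 32.79600′; 0.79600 × 60 = 47.760″
Lon: 0.183800° → 11.02800′; 0.02800 × 60 = 1.680″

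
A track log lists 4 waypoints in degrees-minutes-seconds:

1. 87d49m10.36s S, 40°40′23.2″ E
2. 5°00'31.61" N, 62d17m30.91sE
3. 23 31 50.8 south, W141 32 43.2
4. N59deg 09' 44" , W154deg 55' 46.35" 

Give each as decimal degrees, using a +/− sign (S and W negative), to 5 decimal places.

Point 1:
  Latitude: 87 + 49/60 + 10.36/3600 = 87.819544
  S → negative
  Longitude: 40 + 40/60 + 23.2/3600 = 40.673111
  E ⇒ keep positive
Point 2:
  Latitude: 0′ + 31.61″ = 0.52683′; 5 + 0.52683/60 = 5.008781
  N ⇒ keep positive
  Lon: 17′ + 30.91″ = 17.51517′; 62 + 17.51517/60 = 62.291919
  E → positive
Point 3:
  φ: 31′ + 50.8″ = 31.84667′; 23 + 31.84667/60 = 23.530778
  S ⇒ negate
  Lon: 141 + 32/60 + 43.2/3600 = 141.545333
  W → negative
Point 4:
  Latitude: 9′ + 44″ = 9.73333′; 59 + 9.73333/60 = 59.162222
  N → positive
  Longitude: 55′ + 46.35″ = 55.77250′; 154 + 55.77250/60 = 154.929542
  hemisphere W, so the sign is −

1. -87.81954, 40.67311
2. 5.00878, 62.29192
3. -23.53078, -141.54533
4. 59.16222, -154.92954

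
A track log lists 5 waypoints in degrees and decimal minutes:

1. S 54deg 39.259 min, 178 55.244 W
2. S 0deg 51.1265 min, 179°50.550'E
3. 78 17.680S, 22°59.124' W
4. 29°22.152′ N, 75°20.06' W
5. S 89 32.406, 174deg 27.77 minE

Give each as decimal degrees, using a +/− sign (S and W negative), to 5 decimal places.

1. -54.65432, -178.92073
2. -0.85211, 179.84250
3. -78.29467, -22.98540
4. 29.36920, -75.33433
5. -89.54010, 174.46283

Point 1:
  Lat: 39.259′ = 0.654317°; total 54.654317
  S ⇒ negate
  λ: 55.244′ = 0.920733°; total 178.920733
  W → negative
Point 2:
  Latitude: 0 + 51.1265/60 = 0.852108
  hemisphere S, so the sign is −
  Lon: 179 + 50.55/60 = 179.842500
  E ⇒ keep positive
Point 3:
  Lat: 17.68′ = 0.294667°; total 78.294667
  S → negative
  Lon: 59.124′ = 0.985400°; total 22.985400
  hemisphere W, so the sign is −
Point 4:
  Lat: 22.152′ = 0.369200°; total 29.369200
  N ⇒ keep positive
  Lon: 75 + 20.06/60 = 75.334333
  W → negative
Point 5:
  Latitude: 89 + 32.406/60 = 89.540100
  hemisphere S, so the sign is −
  λ: 174 + 27.77/60 = 174.462833
  E → positive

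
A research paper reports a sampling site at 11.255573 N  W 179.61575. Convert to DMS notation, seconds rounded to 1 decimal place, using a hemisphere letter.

11°15′20.1″ N, 179°36′56.7″ W

φ: 0.255573° → 15.33438′; 0.33438 × 60 = 20.063″
Lon: whole degrees 179; 36.94500′ → 36′ and 56.700″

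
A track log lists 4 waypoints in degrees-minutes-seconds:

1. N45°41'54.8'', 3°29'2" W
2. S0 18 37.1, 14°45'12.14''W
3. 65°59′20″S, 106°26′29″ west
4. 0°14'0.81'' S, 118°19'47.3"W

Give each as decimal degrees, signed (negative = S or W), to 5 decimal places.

Point 1:
  Latitude: 41′ + 54.8″ = 41.91333′; 45 + 41.91333/60 = 45.698556
  N ⇒ keep positive
  Lon: 3° + 29/60 + 2/3600 = 3 + 0.483333 + 0.000556 = 3.483889
  W → negative
Point 2:
  φ: 0 + 18/60 + 37.1/3600 = 0.310306
  hemisphere S, so the sign is −
  Lon: 14° + 45/60 + 12.14/3600 = 14 + 0.750000 + 0.003372 = 14.753372
  hemisphere W, so the sign is −
Point 3:
  φ: 59′ + 20″ = 59.33333′; 65 + 59.33333/60 = 65.988889
  S → negative
  λ: 106 + 26/60 + 29/3600 = 106.441389
  W ⇒ negate
Point 4:
  Latitude: 0° + 14/60 + 0.81/3600 = 0 + 0.233333 + 0.000225 = 0.233558
  S ⇒ negate
  λ: 19′ + 47.3″ = 19.78833′; 118 + 19.78833/60 = 118.329806
  W ⇒ negate

1. 45.69856, -3.48389
2. -0.31031, -14.75337
3. -65.98889, -106.44139
4. -0.23356, -118.32981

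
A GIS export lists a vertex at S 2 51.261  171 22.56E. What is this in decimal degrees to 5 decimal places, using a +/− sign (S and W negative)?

φ: 2 + 51.261/60 = 2.854350
S ⇒ negate
Lon: 22.56′ = 0.376000°; total 171.376000
E → positive

-2.85435, 171.37600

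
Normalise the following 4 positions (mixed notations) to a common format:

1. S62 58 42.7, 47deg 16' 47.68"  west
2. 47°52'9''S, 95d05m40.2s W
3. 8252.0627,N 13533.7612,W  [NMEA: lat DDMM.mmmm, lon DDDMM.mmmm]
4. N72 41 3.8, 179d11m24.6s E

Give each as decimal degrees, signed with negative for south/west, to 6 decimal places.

1. -62.978528, -47.279911
2. -47.869167, -95.094500
3. 82.867712, -135.562687
4. 72.684389, 179.190167

Point 1:
  φ: 62° + 58/60 + 42.7/3600 = 62 + 0.966667 + 0.011861 = 62.9785278
  hemisphere S, so the sign is −
  Longitude: 47° + 16/60 + 47.68/3600 = 47 + 0.266667 + 0.013244 = 47.2799111
  hemisphere W, so the sign is −
Point 2:
  Lat: 47 + 52/60 + 9/3600 = 47.8691667
  S → negative
  Lon: 95° + 5/60 + 40.2/3600 = 95 + 0.083333 + 0.011167 = 95.0945000
  hemisphere W, so the sign is −
Point 3:
  Latitude: degrees = first 2 digits = 82, minutes = 52.0627; 82 + 52.0627/60 = 82.8677117
  N ⇒ keep positive
  λ: degrees = first 3 digits = 135, minutes = 33.7612; 135 + 33.7612/60 = 135.5626867
  W → negative
Point 4:
  Lat: 72 + 41/60 + 3.8/3600 = 72.6843889
  N → positive
  Lon: 179 + 11/60 + 24.6/3600 = 179.1901667
  E → positive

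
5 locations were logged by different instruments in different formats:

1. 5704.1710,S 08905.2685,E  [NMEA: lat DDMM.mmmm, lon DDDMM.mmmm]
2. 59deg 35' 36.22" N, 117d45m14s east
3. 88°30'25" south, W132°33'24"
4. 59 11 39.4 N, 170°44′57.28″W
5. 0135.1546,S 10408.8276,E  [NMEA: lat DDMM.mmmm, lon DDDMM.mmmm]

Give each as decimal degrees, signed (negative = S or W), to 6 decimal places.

1. -57.069517, 89.087808
2. 59.593394, 117.753889
3. -88.506944, -132.556667
4. 59.194278, -170.749244
5. -1.585910, 104.147127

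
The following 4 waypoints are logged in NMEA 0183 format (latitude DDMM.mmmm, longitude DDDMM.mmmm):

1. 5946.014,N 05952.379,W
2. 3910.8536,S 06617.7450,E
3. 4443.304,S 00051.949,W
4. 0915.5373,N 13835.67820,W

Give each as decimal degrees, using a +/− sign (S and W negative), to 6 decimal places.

Point 1:
  Lat: split at 2 digits → 59° and 46.014′; 59 + 46.014/60 = 59.7669000
  N → positive
  Lon: degrees = first 3 digits = 59, minutes = 52.379; 59 + 52.379/60 = 59.8729833
  W ⇒ negate
Point 2:
  Latitude: degrees = first 2 digits = 39, minutes = 10.8536; 39 + 10.8536/60 = 39.1808933
  S → negative
  Longitude: split at 3 digits → 066° and 17.745′; 66 + 17.745/60 = 66.2957500
  E → positive
Point 3:
  Lat: split at 2 digits → 44° and 43.304′; 44 + 43.304/60 = 44.7217333
  S ⇒ negate
  λ: split at 3 digits → 000° and 51.949′; 0 + 51.949/60 = 0.8658167
  W → negative
Point 4:
  Latitude: degrees = first 2 digits = 9, minutes = 15.5373; 9 + 15.5373/60 = 9.2589550
  N → positive
  Lon: split at 3 digits → 138° and 35.6782′; 138 + 35.6782/60 = 138.5946367
  hemisphere W, so the sign is −

1. 59.766900, -59.872983
2. -39.180893, 66.295750
3. -44.721733, -0.865817
4. 9.258955, -138.594637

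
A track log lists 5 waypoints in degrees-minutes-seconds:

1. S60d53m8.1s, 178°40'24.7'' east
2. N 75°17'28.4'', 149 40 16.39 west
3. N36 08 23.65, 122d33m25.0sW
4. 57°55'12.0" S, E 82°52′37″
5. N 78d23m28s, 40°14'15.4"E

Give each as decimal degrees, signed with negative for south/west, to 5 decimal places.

1. -60.88558, 178.67353
2. 75.29122, -149.67122
3. 36.13990, -122.55694
4. -57.92000, 82.87694
5. 78.39111, 40.23761

Point 1:
  Latitude: 53′ + 8.1″ = 53.13500′; 60 + 53.13500/60 = 60.885583
  S → negative
  λ: 40′ + 24.7″ = 40.41167′; 178 + 40.41167/60 = 178.673528
  E → positive
Point 2:
  Lat: 75° + 17/60 + 28.4/3600 = 75 + 0.283333 + 0.007889 = 75.291222
  N ⇒ keep positive
  Longitude: 149 + 40/60 + 16.39/3600 = 149.671219
  hemisphere W, so the sign is −
Point 3:
  φ: 8′ + 23.65″ = 8.39417′; 36 + 8.39417/60 = 36.139903
  N ⇒ keep positive
  Lon: 122 + 33/60 + 25/3600 = 122.556944
  hemisphere W, so the sign is −
Point 4:
  Latitude: 55′ + 12″ = 55.20000′; 57 + 55.20000/60 = 57.920000
  S ⇒ negate
  Longitude: 82° + 52/60 + 37/3600 = 82 + 0.866667 + 0.010278 = 82.876944
  E → positive
Point 5:
  φ: 23′ + 28″ = 23.46667′; 78 + 23.46667/60 = 78.391111
  N ⇒ keep positive
  Lon: 40° + 14/60 + 15.4/3600 = 40 + 0.233333 + 0.004278 = 40.237611
  E ⇒ keep positive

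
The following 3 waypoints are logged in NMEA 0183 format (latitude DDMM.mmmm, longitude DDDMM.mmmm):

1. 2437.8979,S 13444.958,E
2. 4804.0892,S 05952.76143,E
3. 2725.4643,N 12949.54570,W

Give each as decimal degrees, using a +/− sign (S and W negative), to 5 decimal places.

Point 1:
  Lat: degrees = first 2 digits = 24, minutes = 37.8979; 24 + 37.8979/60 = 24.631632
  S → negative
  Longitude: split at 3 digits → 134° and 44.958′; 134 + 44.958/60 = 134.749300
  E → positive
Point 2:
  Lat: split at 2 digits → 48° and 4.0892′; 48 + 4.0892/60 = 48.068153
  S → negative
  Lon: degrees = first 3 digits = 59, minutes = 52.76143; 59 + 52.76143/60 = 59.879357
  E → positive
Point 3:
  φ: degrees = first 2 digits = 27, minutes = 25.4643; 27 + 25.4643/60 = 27.424405
  N ⇒ keep positive
  λ: degrees = first 3 digits = 129, minutes = 49.5457; 129 + 49.5457/60 = 129.825762
  hemisphere W, so the sign is −

1. -24.63163, 134.74930
2. -48.06815, 59.87936
3. 27.42441, -129.82576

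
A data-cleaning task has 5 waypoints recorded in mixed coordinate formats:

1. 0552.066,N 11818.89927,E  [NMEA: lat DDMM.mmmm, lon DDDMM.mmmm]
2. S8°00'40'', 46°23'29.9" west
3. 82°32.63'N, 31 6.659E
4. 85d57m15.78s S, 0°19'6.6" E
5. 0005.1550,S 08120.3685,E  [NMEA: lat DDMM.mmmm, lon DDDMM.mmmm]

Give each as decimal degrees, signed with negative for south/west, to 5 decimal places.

Point 1:
  Lat: split at 2 digits → 05° and 52.066′; 5 + 52.066/60 = 5.867767
  N → positive
  λ: split at 3 digits → 118° and 18.89927′; 118 + 18.89927/60 = 118.314988
  E ⇒ keep positive
Point 2:
  Latitude: 8° + 0/60 + 40/3600 = 8 + 0.000000 + 0.011111 = 8.011111
  S → negative
  Longitude: 46° + 23/60 + 29.9/3600 = 46 + 0.383333 + 0.008306 = 46.391639
  W ⇒ negate
Point 3:
  Latitude: 32.63′ = 0.543833°; total 82.543833
  N ⇒ keep positive
  Lon: 6.659′ = 0.110983°; total 31.110983
  E ⇒ keep positive
Point 4:
  Latitude: 85° + 57/60 + 15.78/3600 = 85 + 0.950000 + 0.004383 = 85.954383
  hemisphere S, so the sign is −
  Longitude: 0° + 19/60 + 6.6/3600 = 0 + 0.316667 + 0.001833 = 0.318500
  E ⇒ keep positive
Point 5:
  Lat: degrees = first 2 digits = 0, minutes = 5.155; 0 + 5.155/60 = 0.085917
  S ⇒ negate
  Longitude: degrees = first 3 digits = 81, minutes = 20.3685; 81 + 20.3685/60 = 81.339475
  E ⇒ keep positive

1. 5.86777, 118.31499
2. -8.01111, -46.39164
3. 82.54383, 31.11098
4. -85.95438, 0.31850
5. -0.08592, 81.33948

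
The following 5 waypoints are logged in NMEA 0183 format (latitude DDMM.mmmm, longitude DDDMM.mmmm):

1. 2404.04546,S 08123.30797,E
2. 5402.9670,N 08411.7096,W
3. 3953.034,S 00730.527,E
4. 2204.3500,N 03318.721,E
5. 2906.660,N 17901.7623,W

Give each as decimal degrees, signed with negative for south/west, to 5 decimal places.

1. -24.06742, 81.38847
2. 54.04945, -84.19516
3. -39.88390, 7.50878
4. 22.07250, 33.31202
5. 29.11100, -179.02937

Point 1:
  φ: degrees = first 2 digits = 24, minutes = 4.04546; 24 + 4.04546/60 = 24.067424
  S → negative
  Longitude: degrees = first 3 digits = 81, minutes = 23.30797; 81 + 23.30797/60 = 81.388466
  E ⇒ keep positive
Point 2:
  Latitude: split at 2 digits → 54° and 2.967′; 54 + 2.967/60 = 54.049450
  N ⇒ keep positive
  λ: degrees = first 3 digits = 84, minutes = 11.7096; 84 + 11.7096/60 = 84.195160
  W ⇒ negate
Point 3:
  φ: split at 2 digits → 39° and 53.034′; 39 + 53.034/60 = 39.883900
  S → negative
  λ: degrees = first 3 digits = 7, minutes = 30.527; 7 + 30.527/60 = 7.508783
  E ⇒ keep positive
Point 4:
  φ: degrees = first 2 digits = 22, minutes = 4.35; 22 + 4.35/60 = 22.072500
  N → positive
  λ: split at 3 digits → 033° and 18.721′; 33 + 18.721/60 = 33.312017
  E ⇒ keep positive
Point 5:
  Lat: degrees = first 2 digits = 29, minutes = 6.66; 29 + 6.66/60 = 29.111000
  N → positive
  λ: split at 3 digits → 179° and 1.7623′; 179 + 1.7623/60 = 179.029372
  W → negative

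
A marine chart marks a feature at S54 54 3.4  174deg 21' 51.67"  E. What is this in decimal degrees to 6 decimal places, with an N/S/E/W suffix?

54.900944° S, 174.364353° E

Lat: 54 + 54/60 + 3.4/3600 = 54.9009444
λ: 174° + 21/60 + 51.67/3600 = 174 + 0.350000 + 0.014353 = 174.3643528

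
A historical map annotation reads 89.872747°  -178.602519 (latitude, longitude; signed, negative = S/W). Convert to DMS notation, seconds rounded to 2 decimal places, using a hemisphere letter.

Latitude: whole degrees 89; 52.36482′ → 52′ and 21.8892″
Longitude is negative → W; |value| = 178.602519
λ: whole degrees 178; 36.15114′ → 36′ and 9.0684″

89°52′21.89″ N, 178°36′9.07″ W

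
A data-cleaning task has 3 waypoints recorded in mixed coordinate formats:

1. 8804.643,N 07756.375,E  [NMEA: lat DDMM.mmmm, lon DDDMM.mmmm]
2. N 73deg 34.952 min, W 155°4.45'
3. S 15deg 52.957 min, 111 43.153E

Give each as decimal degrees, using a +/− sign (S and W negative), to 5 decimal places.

1. 88.07738, 77.93958
2. 73.58253, -155.07417
3. -15.88262, 111.71922

Point 1:
  Latitude: split at 2 digits → 88° and 4.643′; 88 + 4.643/60 = 88.077383
  N ⇒ keep positive
  Lon: split at 3 digits → 077° and 56.375′; 77 + 56.375/60 = 77.939583
  E → positive
Point 2:
  Latitude: 73 + 34.952/60 = 73.582533
  N → positive
  Lon: 155 + 4.45/60 = 155.074167
  W → negative
Point 3:
  φ: 52.957′ = 0.882617°; total 15.882617
  S → negative
  Longitude: 111 + 43.153/60 = 111.719217
  E → positive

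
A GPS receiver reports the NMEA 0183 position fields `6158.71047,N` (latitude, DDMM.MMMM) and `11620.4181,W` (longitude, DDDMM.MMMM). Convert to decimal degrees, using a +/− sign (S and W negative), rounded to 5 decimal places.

Latitude: degrees = first 2 digits = 61, minutes = 58.71047; 61 + 58.71047/60 = 61.978508
N → positive
Lon: split at 3 digits → 116° and 20.4181′; 116 + 20.4181/60 = 116.340302
hemisphere W, so the sign is −

61.97851, -116.34030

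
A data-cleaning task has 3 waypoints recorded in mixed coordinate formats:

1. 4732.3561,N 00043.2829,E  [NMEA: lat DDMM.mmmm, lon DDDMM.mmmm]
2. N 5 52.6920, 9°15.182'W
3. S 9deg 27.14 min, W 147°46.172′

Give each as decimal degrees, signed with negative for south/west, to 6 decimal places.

Point 1:
  Latitude: degrees = first 2 digits = 47, minutes = 32.3561; 47 + 32.3561/60 = 47.5392683
  N ⇒ keep positive
  Lon: degrees = first 3 digits = 0, minutes = 43.2829; 0 + 43.2829/60 = 0.7213817
  E ⇒ keep positive
Point 2:
  Latitude: 5 + 52.692/60 = 5.8782000
  N → positive
  Longitude: 15.182′ = 0.253033°; total 9.2530333
  hemisphere W, so the sign is −
Point 3:
  φ: 27.14′ = 0.452333°; total 9.4523333
  S ⇒ negate
  Lon: 147 + 46.172/60 = 147.7695333
  W ⇒ negate

1. 47.539268, 0.721382
2. 5.878200, -9.253033
3. -9.452333, -147.769533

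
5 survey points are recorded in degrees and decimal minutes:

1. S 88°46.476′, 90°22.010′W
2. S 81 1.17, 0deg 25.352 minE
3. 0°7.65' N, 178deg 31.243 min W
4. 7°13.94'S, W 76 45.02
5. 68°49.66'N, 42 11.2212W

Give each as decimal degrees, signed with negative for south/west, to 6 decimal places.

1. -88.774600, -90.366833
2. -81.019500, 0.422533
3. 0.127500, -178.520717
4. -7.232333, -76.750333
5. 68.827667, -42.187020

Point 1:
  Latitude: 46.476′ = 0.774600°; total 88.7746000
  S ⇒ negate
  λ: 90 + 22.01/60 = 90.3668333
  hemisphere W, so the sign is −
Point 2:
  φ: 81 + 1.17/60 = 81.0195000
  hemisphere S, so the sign is −
  Longitude: 25.352′ = 0.422533°; total 0.4225333
  E → positive
Point 3:
  Latitude: 0 + 7.65/60 = 0.1275000
  N ⇒ keep positive
  λ: 31.243′ = 0.520717°; total 178.5207167
  hemisphere W, so the sign is −
Point 4:
  Latitude: 13.94′ = 0.232333°; total 7.2323333
  S ⇒ negate
  λ: 45.02′ = 0.750333°; total 76.7503333
  W ⇒ negate
Point 5:
  φ: 68 + 49.66/60 = 68.8276667
  N → positive
  Longitude: 42 + 11.2212/60 = 42.1870200
  W → negative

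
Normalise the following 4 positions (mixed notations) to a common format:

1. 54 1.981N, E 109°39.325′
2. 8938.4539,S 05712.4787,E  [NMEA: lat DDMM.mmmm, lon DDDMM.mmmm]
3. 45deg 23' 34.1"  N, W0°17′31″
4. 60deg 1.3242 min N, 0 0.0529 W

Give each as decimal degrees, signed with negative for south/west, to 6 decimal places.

Point 1:
  Lat: 1.981′ = 0.033017°; total 54.0330167
  N ⇒ keep positive
  Longitude: 39.325′ = 0.655417°; total 109.6554167
  E → positive
Point 2:
  φ: degrees = first 2 digits = 89, minutes = 38.4539; 89 + 38.4539/60 = 89.6408983
  hemisphere S, so the sign is −
  λ: degrees = first 3 digits = 57, minutes = 12.4787; 57 + 12.4787/60 = 57.2079783
  E → positive
Point 3:
  Lat: 45° + 23/60 + 34.1/3600 = 45 + 0.383333 + 0.009472 = 45.3928056
  N ⇒ keep positive
  λ: 0 + 17/60 + 31/3600 = 0.2919444
  hemisphere W, so the sign is −
Point 4:
  Lat: 1.3242′ = 0.022070°; total 60.0220700
  N → positive
  Longitude: 0.0529′ = 0.000882°; total 0.0008817
  W → negative

1. 54.033017, 109.655417
2. -89.640898, 57.207978
3. 45.392806, -0.291944
4. 60.022070, -0.000882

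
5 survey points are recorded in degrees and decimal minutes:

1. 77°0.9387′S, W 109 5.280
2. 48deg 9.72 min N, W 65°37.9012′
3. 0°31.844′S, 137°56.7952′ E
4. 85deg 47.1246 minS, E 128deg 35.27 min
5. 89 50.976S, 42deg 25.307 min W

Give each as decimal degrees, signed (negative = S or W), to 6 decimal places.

Point 1:
  φ: 0.9387′ = 0.015645°; total 77.0156450
  S ⇒ negate
  Lon: 5.28′ = 0.088000°; total 109.0880000
  W → negative
Point 2:
  Lat: 48 + 9.72/60 = 48.1620000
  N → positive
  Lon: 37.9012′ = 0.631687°; total 65.6316867
  hemisphere W, so the sign is −
Point 3:
  Lat: 31.844′ = 0.530733°; total 0.5307333
  hemisphere S, so the sign is −
  λ: 137 + 56.7952/60 = 137.9465867
  E ⇒ keep positive
Point 4:
  φ: 85 + 47.1246/60 = 85.7854100
  S → negative
  Lon: 35.27′ = 0.587833°; total 128.5878333
  E ⇒ keep positive
Point 5:
  φ: 89 + 50.976/60 = 89.8496000
  S → negative
  λ: 25.307′ = 0.421783°; total 42.4217833
  W → negative

1. -77.015645, -109.088000
2. 48.162000, -65.631687
3. -0.530733, 137.946587
4. -85.785410, 128.587833
5. -89.849600, -42.421783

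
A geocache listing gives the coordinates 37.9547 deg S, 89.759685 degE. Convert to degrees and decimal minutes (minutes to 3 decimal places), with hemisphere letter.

37° 57.282′ S, 89° 45.581′ E

φ: fractional part 0.954700 → 57.28200 minutes
Longitude: 89° + 0.759685 × 60 = 89° 45.58110′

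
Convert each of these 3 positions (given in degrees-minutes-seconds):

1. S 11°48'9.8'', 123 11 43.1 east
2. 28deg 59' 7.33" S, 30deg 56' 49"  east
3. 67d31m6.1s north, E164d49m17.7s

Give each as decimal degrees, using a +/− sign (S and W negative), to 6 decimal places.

1. -11.802722, 123.195306
2. -28.985369, 30.946944
3. 67.518361, 164.821583

Point 1:
  Latitude: 11 + 48/60 + 9.8/3600 = 11.8027222
  hemisphere S, so the sign is −
  Longitude: 11′ + 43.1″ = 11.71833′; 123 + 11.71833/60 = 123.1953056
  E ⇒ keep positive
Point 2:
  φ: 59′ + 7.33″ = 59.12217′; 28 + 59.12217/60 = 28.9853694
  hemisphere S, so the sign is −
  λ: 30 + 56/60 + 49/3600 = 30.9469444
  E → positive
Point 3:
  φ: 67° + 31/60 + 6.1/3600 = 67 + 0.516667 + 0.001694 = 67.5183611
  N → positive
  Lon: 164° + 49/60 + 17.7/3600 = 164 + 0.816667 + 0.004917 = 164.8215833
  E → positive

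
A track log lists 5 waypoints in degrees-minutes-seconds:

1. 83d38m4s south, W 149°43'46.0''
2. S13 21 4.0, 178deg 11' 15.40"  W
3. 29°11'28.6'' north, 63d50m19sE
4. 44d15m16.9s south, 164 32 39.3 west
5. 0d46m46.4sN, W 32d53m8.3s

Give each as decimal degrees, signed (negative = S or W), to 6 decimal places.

1. -83.634444, -149.729444
2. -13.351111, -178.187611
3. 29.191278, 63.838611
4. -44.254694, -164.544250
5. 0.779556, -32.885639

Point 1:
  Lat: 38′ + 4″ = 38.06667′; 83 + 38.06667/60 = 83.6344444
  hemisphere S, so the sign is −
  Lon: 149° + 43/60 + 46/3600 = 149 + 0.716667 + 0.012778 = 149.7294444
  W ⇒ negate
Point 2:
  Latitude: 13 + 21/60 + 4/3600 = 13.3511111
  S → negative
  λ: 11′ + 15.4″ = 11.25667′; 178 + 11.25667/60 = 178.1876111
  W ⇒ negate
Point 3:
  φ: 11′ + 28.6″ = 11.47667′; 29 + 11.47667/60 = 29.1912778
  N → positive
  Lon: 50′ + 19″ = 50.31667′; 63 + 50.31667/60 = 63.8386111
  E ⇒ keep positive
Point 4:
  Lat: 15′ + 16.9″ = 15.28167′; 44 + 15.28167/60 = 44.2546944
  S ⇒ negate
  Longitude: 32′ + 39.3″ = 32.65500′; 164 + 32.65500/60 = 164.5442500
  W ⇒ negate
Point 5:
  Latitude: 0° + 46/60 + 46.4/3600 = 0 + 0.766667 + 0.012889 = 0.7795556
  N → positive
  Lon: 32 + 53/60 + 8.3/3600 = 32.8856389
  hemisphere W, so the sign is −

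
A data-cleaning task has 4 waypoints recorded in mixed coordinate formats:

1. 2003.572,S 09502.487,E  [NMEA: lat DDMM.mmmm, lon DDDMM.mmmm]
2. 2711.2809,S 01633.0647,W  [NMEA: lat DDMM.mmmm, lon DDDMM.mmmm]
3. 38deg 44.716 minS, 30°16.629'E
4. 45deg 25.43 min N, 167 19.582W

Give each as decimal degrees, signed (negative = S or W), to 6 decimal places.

1. -20.059533, 95.041450
2. -27.188015, -16.551078
3. -38.745267, 30.277150
4. 45.423833, -167.326367

Point 1:
  Lat: split at 2 digits → 20° and 3.572′; 20 + 3.572/60 = 20.0595333
  S ⇒ negate
  Longitude: degrees = first 3 digits = 95, minutes = 2.487; 95 + 2.487/60 = 95.0414500
  E ⇒ keep positive
Point 2:
  Latitude: degrees = first 2 digits = 27, minutes = 11.2809; 27 + 11.2809/60 = 27.1880150
  S → negative
  Lon: split at 3 digits → 016° and 33.0647′; 16 + 33.0647/60 = 16.5510783
  W → negative
Point 3:
  Latitude: 38 + 44.716/60 = 38.7452667
  S ⇒ negate
  Longitude: 16.629′ = 0.277150°; total 30.2771500
  E → positive
Point 4:
  Lat: 25.43′ = 0.423833°; total 45.4238333
  N → positive
  Longitude: 19.582′ = 0.326367°; total 167.3263667
  hemisphere W, so the sign is −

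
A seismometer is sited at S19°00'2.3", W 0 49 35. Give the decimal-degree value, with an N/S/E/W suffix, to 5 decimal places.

19.00064° S, 0.82639° W

Latitude: 19 + 0/60 + 2.3/3600 = 19.000639
λ: 49′ + 35″ = 49.58333′; 0 + 49.58333/60 = 0.826389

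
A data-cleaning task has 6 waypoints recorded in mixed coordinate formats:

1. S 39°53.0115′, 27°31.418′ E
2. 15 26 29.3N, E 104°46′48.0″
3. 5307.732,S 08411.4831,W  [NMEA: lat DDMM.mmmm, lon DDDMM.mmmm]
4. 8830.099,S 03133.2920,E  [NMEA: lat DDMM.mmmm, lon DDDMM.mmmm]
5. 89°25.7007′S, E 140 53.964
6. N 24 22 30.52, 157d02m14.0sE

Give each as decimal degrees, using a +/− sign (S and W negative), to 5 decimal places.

1. -39.88353, 27.52363
2. 15.44147, 104.78000
3. -53.12887, -84.19139
4. -88.50165, 31.55487
5. -89.42835, 140.89940
6. 24.37514, 157.03722

Point 1:
  Lat: 39 + 53.0115/60 = 39.883525
  hemisphere S, so the sign is −
  Lon: 31.418′ = 0.523633°; total 27.523633
  E → positive
Point 2:
  Lat: 15° + 26/60 + 29.3/3600 = 15 + 0.433333 + 0.008139 = 15.441472
  N ⇒ keep positive
  λ: 104° + 46/60 + 48/3600 = 104 + 0.766667 + 0.013333 = 104.780000
  E ⇒ keep positive
Point 3:
  Latitude: degrees = first 2 digits = 53, minutes = 7.732; 53 + 7.732/60 = 53.128867
  S ⇒ negate
  λ: degrees = first 3 digits = 84, minutes = 11.4831; 84 + 11.4831/60 = 84.191385
  hemisphere W, so the sign is −
Point 4:
  Lat: split at 2 digits → 88° and 30.099′; 88 + 30.099/60 = 88.501650
  hemisphere S, so the sign is −
  Longitude: degrees = first 3 digits = 31, minutes = 33.292; 31 + 33.292/60 = 31.554867
  E ⇒ keep positive
Point 5:
  φ: 25.7007′ = 0.428345°; total 89.428345
  hemisphere S, so the sign is −
  Lon: 140 + 53.964/60 = 140.899400
  E → positive
Point 6:
  Latitude: 22′ + 30.52″ = 22.50867′; 24 + 22.50867/60 = 24.375144
  N ⇒ keep positive
  λ: 157° + 2/60 + 14/3600 = 157 + 0.033333 + 0.003889 = 157.037222
  E → positive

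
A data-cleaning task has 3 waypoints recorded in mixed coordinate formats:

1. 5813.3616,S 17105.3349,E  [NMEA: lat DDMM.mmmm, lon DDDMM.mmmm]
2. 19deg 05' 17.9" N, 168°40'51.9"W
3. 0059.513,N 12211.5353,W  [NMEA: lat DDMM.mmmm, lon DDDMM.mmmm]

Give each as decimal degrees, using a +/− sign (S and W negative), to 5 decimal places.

1. -58.22269, 171.08892
2. 19.08831, -168.68108
3. 0.99188, -122.19226

Point 1:
  Lat: split at 2 digits → 58° and 13.3616′; 58 + 13.3616/60 = 58.222693
  S ⇒ negate
  Longitude: degrees = first 3 digits = 171, minutes = 5.3349; 171 + 5.3349/60 = 171.088915
  E → positive
Point 2:
  φ: 5′ + 17.9″ = 5.29833′; 19 + 5.29833/60 = 19.088306
  N ⇒ keep positive
  Longitude: 168° + 40/60 + 51.9/3600 = 168 + 0.666667 + 0.014417 = 168.681083
  W ⇒ negate
Point 3:
  Latitude: split at 2 digits → 00° and 59.513′; 0 + 59.513/60 = 0.991883
  N ⇒ keep positive
  Lon: degrees = first 3 digits = 122, minutes = 11.5353; 122 + 11.5353/60 = 122.192255
  W → negative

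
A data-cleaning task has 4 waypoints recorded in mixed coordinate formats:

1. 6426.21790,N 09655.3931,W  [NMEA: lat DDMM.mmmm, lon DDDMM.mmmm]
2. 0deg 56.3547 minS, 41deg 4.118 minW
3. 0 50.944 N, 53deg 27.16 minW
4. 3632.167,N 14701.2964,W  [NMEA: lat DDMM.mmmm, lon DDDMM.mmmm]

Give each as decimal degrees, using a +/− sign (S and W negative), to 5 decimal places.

1. 64.43697, -96.92322
2. -0.93925, -41.06863
3. 0.84907, -53.45267
4. 36.53612, -147.02161

Point 1:
  φ: split at 2 digits → 64° and 26.2179′; 64 + 26.2179/60 = 64.436965
  N ⇒ keep positive
  λ: degrees = first 3 digits = 96, minutes = 55.3931; 96 + 55.3931/60 = 96.923218
  hemisphere W, so the sign is −
Point 2:
  φ: 56.3547′ = 0.939245°; total 0.939245
  S ⇒ negate
  Lon: 4.118′ = 0.068633°; total 41.068633
  hemisphere W, so the sign is −
Point 3:
  φ: 50.944′ = 0.849067°; total 0.849067
  N ⇒ keep positive
  Lon: 53 + 27.16/60 = 53.452667
  W ⇒ negate
Point 4:
  φ: split at 2 digits → 36° and 32.167′; 36 + 32.167/60 = 36.536117
  N ⇒ keep positive
  λ: degrees = first 3 digits = 147, minutes = 1.2964; 147 + 1.2964/60 = 147.021607
  W → negative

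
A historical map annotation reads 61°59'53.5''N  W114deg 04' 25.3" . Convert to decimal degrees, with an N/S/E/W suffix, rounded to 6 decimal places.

61.998194° N, 114.073694° W

Lat: 59′ + 53.5″ = 59.89167′; 61 + 59.89167/60 = 61.9981944
Lon: 114 + 4/60 + 25.3/3600 = 114.0736944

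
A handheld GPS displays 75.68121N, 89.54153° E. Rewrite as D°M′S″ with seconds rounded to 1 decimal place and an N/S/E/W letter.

75°40′52.4″ N, 89°32′29.5″ E

φ: whole degrees 75; 40.87260′ → 40′ and 52.356″
Lon: whole degrees 89; 32.49180′ → 32′ and 29.508″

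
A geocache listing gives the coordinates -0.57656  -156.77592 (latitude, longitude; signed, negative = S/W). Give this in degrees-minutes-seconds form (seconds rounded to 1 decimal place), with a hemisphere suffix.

Latitude is negative → S; |value| = 0.576560
φ: 0.576560 × 60 = 34.59360′ → 34′, remainder × 60 = 35.616″
Longitude is negative → W; |value| = 156.775920
λ: whole degrees 156; 46.55520′ → 46′ and 33.312″

0°34′35.6″ S, 156°46′33.3″ W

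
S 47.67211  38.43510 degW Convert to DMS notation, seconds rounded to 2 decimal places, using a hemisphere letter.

47°40′19.60″ S, 38°26′6.36″ W

Latitude: 0.672110 × 60 = 40.32660′ → 40′, remainder × 60 = 19.5960″
Longitude: 0.435100 × 60 = 26.10600′ → 26′, remainder × 60 = 6.3600″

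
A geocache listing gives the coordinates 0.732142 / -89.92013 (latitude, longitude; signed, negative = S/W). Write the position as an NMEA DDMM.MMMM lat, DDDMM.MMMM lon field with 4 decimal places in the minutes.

0043.9285,N / 08955.2078,W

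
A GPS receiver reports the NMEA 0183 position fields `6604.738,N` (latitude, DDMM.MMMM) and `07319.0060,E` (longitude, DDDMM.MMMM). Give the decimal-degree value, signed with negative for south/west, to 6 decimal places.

Latitude: split at 2 digits → 66° and 4.738′; 66 + 4.738/60 = 66.0789667
N ⇒ keep positive
Longitude: degrees = first 3 digits = 73, minutes = 19.006; 73 + 19.006/60 = 73.3167667
E ⇒ keep positive

66.078967, 73.316767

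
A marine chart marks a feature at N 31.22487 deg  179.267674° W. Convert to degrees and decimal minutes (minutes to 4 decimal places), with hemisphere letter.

31° 13.4922′ N, 179° 16.0604′ W

φ: minutes = (31.224870 − 31) × 60 = 13.492200
λ: minutes = (179.267674 − 179) × 60 = 16.060440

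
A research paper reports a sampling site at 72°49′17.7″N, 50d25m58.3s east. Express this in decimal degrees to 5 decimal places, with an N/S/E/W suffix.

72.82158° N, 50.43286° E

φ: 49′ + 17.7″ = 49.29500′; 72 + 49.29500/60 = 72.821583
Lon: 50 + 25/60 + 58.3/3600 = 50.432861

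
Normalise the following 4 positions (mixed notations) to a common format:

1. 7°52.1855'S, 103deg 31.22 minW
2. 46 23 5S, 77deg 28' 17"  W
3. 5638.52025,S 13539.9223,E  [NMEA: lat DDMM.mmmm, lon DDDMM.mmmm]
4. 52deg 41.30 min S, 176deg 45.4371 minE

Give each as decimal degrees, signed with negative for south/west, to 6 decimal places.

Point 1:
  Lat: 7 + 52.1855/60 = 7.8697583
  hemisphere S, so the sign is −
  Lon: 103 + 31.22/60 = 103.5203333
  hemisphere W, so the sign is −
Point 2:
  Latitude: 46 + 23/60 + 5/3600 = 46.3847222
  hemisphere S, so the sign is −
  λ: 28′ + 17″ = 28.28333′; 77 + 28.28333/60 = 77.4713889
  W → negative
Point 3:
  φ: split at 2 digits → 56° and 38.52025′; 56 + 38.52025/60 = 56.6420042
  S → negative
  λ: split at 3 digits → 135° and 39.9223′; 135 + 39.9223/60 = 135.6653717
  E ⇒ keep positive
Point 4:
  Lat: 52 + 41.3/60 = 52.6883333
  hemisphere S, so the sign is −
  λ: 176 + 45.4371/60 = 176.7572850
  E ⇒ keep positive

1. -7.869758, -103.520333
2. -46.384722, -77.471389
3. -56.642004, 135.665372
4. -52.688333, 176.757285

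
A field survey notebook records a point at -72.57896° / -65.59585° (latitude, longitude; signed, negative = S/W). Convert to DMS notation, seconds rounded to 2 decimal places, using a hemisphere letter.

72°34′44.26″ S, 65°35′45.06″ W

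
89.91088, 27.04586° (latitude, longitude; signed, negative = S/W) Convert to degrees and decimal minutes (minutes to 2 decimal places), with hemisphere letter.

89° 54.65′ N, 27° 2.75′ E

Lat: 89° + 0.910880 × 60 = 89° 54.6528′
Longitude: fractional part 0.045860 → 2.7516 minutes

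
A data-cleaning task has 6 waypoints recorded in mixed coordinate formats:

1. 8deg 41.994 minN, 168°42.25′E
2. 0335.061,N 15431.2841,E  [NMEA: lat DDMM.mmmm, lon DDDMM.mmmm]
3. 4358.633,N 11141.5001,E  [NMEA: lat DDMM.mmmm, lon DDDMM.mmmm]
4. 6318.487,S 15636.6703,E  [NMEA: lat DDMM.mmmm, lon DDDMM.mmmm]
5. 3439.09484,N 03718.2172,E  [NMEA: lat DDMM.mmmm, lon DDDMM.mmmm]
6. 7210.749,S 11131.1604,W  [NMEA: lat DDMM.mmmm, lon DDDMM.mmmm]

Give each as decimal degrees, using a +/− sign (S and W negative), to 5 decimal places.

1. 8.69990, 168.70417
2. 3.58435, 154.52140
3. 43.97722, 111.69167
4. -63.30812, 156.61117
5. 34.65158, 37.30362
6. -72.17915, -111.51934

Point 1:
  Lat: 8 + 41.994/60 = 8.699900
  N → positive
  Lon: 42.25′ = 0.704167°; total 168.704167
  E → positive
Point 2:
  Latitude: split at 2 digits → 03° and 35.061′; 3 + 35.061/60 = 3.584350
  N → positive
  Lon: degrees = first 3 digits = 154, minutes = 31.2841; 154 + 31.2841/60 = 154.521402
  E → positive
Point 3:
  φ: degrees = first 2 digits = 43, minutes = 58.633; 43 + 58.633/60 = 43.977217
  N ⇒ keep positive
  Longitude: degrees = first 3 digits = 111, minutes = 41.5001; 111 + 41.5001/60 = 111.691668
  E → positive
Point 4:
  Latitude: split at 2 digits → 63° and 18.487′; 63 + 18.487/60 = 63.308117
  S → negative
  Lon: split at 3 digits → 156° and 36.6703′; 156 + 36.6703/60 = 156.611172
  E → positive
Point 5:
  Latitude: degrees = first 2 digits = 34, minutes = 39.09484; 34 + 39.09484/60 = 34.651581
  N ⇒ keep positive
  Longitude: degrees = first 3 digits = 37, minutes = 18.2172; 37 + 18.2172/60 = 37.303620
  E → positive
Point 6:
  Latitude: split at 2 digits → 72° and 10.749′; 72 + 10.749/60 = 72.179150
  S → negative
  Lon: split at 3 digits → 111° and 31.1604′; 111 + 31.1604/60 = 111.519340
  hemisphere W, so the sign is −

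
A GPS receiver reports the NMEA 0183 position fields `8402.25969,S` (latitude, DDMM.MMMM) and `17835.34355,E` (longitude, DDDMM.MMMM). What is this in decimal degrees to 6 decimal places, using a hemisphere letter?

φ: degrees = first 2 digits = 84, minutes = 2.25969; 84 + 2.25969/60 = 84.0376615
λ: split at 3 digits → 178° and 35.34355′; 178 + 35.34355/60 = 178.5890592

84.037662° S, 178.589059° E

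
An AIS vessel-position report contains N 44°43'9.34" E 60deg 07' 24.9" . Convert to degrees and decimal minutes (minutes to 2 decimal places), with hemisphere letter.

44° 43.16′ N, 60° 7.42′ E

Lat: 43 + 9.34/60 = 43.1557′
Longitude: 7 + 24.9/60 = 7.4150′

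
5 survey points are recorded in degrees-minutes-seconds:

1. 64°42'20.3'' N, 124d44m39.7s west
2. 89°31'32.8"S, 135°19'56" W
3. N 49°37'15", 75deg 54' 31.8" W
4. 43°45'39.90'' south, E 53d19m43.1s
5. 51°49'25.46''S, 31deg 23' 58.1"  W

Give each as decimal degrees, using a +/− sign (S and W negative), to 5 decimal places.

Point 1:
  Lat: 64 + 42/60 + 20.3/3600 = 64.705639
  N → positive
  λ: 124 + 44/60 + 39.7/3600 = 124.744361
  W → negative
Point 2:
  φ: 89 + 31/60 + 32.8/3600 = 89.525778
  hemisphere S, so the sign is −
  Lon: 135 + 19/60 + 56/3600 = 135.332222
  W → negative
Point 3:
  Lat: 49 + 37/60 + 15/3600 = 49.620833
  N → positive
  λ: 54′ + 31.8″ = 54.53000′; 75 + 54.53000/60 = 75.908833
  W ⇒ negate
Point 4:
  Latitude: 43° + 45/60 + 39.9/3600 = 43 + 0.750000 + 0.011083 = 43.761083
  S ⇒ negate
  Lon: 53 + 19/60 + 43.1/3600 = 53.328639
  E ⇒ keep positive
Point 5:
  Latitude: 51° + 49/60 + 25.46/3600 = 51 + 0.816667 + 0.007072 = 51.823739
  S → negative
  Lon: 31° + 23/60 + 58.1/3600 = 31 + 0.383333 + 0.016139 = 31.399472
  W ⇒ negate

1. 64.70564, -124.74436
2. -89.52578, -135.33222
3. 49.62083, -75.90883
4. -43.76108, 53.32864
5. -51.82374, -31.39947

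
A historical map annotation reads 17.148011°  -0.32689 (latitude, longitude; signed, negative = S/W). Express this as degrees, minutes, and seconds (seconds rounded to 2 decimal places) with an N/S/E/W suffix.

17°08′52.84″ N, 0°19′36.80″ W

φ: 0.148011 × 60 = 8.88066′ → 8′, remainder × 60 = 52.8396″
Longitude is negative → W; |value| = 0.326890
λ: 0.326890 × 60 = 19.61340′ → 19′, remainder × 60 = 36.8040″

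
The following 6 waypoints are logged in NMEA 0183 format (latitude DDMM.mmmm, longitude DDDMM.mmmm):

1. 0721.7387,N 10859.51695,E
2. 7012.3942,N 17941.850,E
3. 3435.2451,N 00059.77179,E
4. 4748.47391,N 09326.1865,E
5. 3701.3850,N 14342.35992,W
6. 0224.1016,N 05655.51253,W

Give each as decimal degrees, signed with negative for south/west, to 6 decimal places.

1. 7.362312, 108.991949
2. 70.206570, 179.697500
3. 34.587418, 0.996197
4. 47.807899, 93.436442
5. 37.023083, -143.705999
6. 2.401693, -56.925209

Point 1:
  Latitude: split at 2 digits → 07° and 21.7387′; 7 + 21.7387/60 = 7.3623117
  N ⇒ keep positive
  λ: degrees = first 3 digits = 108, minutes = 59.51695; 108 + 59.51695/60 = 108.9919492
  E ⇒ keep positive
Point 2:
  Latitude: degrees = first 2 digits = 70, minutes = 12.3942; 70 + 12.3942/60 = 70.2065700
  N ⇒ keep positive
  Longitude: split at 3 digits → 179° and 41.85′; 179 + 41.85/60 = 179.6975000
  E ⇒ keep positive
Point 3:
  Latitude: split at 2 digits → 34° and 35.2451′; 34 + 35.2451/60 = 34.5874183
  N → positive
  Longitude: degrees = first 3 digits = 0, minutes = 59.77179; 0 + 59.77179/60 = 0.9961965
  E → positive
Point 4:
  Lat: degrees = first 2 digits = 47, minutes = 48.47391; 47 + 48.47391/60 = 47.8078985
  N ⇒ keep positive
  λ: split at 3 digits → 093° and 26.1865′; 93 + 26.1865/60 = 93.4364417
  E → positive
Point 5:
  Lat: degrees = first 2 digits = 37, minutes = 1.385; 37 + 1.385/60 = 37.0230833
  N → positive
  Longitude: degrees = first 3 digits = 143, minutes = 42.35992; 143 + 42.35992/60 = 143.7059987
  W → negative
Point 6:
  Latitude: degrees = first 2 digits = 2, minutes = 24.1016; 2 + 24.1016/60 = 2.4016933
  N ⇒ keep positive
  Lon: split at 3 digits → 056° and 55.51253′; 56 + 55.51253/60 = 56.9252088
  W ⇒ negate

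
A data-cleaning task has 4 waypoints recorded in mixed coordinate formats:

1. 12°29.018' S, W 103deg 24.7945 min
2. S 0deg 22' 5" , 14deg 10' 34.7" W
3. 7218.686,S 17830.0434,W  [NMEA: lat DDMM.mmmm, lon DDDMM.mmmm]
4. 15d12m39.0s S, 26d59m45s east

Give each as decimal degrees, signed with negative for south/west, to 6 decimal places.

Point 1:
  φ: 29.018′ = 0.483633°; total 12.4836333
  S ⇒ negate
  Longitude: 24.7945′ = 0.413242°; total 103.4132417
  hemisphere W, so the sign is −
Point 2:
  φ: 0 + 22/60 + 5/3600 = 0.3680556
  hemisphere S, so the sign is −
  Lon: 14° + 10/60 + 34.7/3600 = 14 + 0.166667 + 0.009639 = 14.1763056
  W → negative
Point 3:
  φ: split at 2 digits → 72° and 18.686′; 72 + 18.686/60 = 72.3114333
  S ⇒ negate
  Lon: split at 3 digits → 178° and 30.0434′; 178 + 30.0434/60 = 178.5007233
  W ⇒ negate
Point 4:
  Lat: 15° + 12/60 + 39/3600 = 15 + 0.200000 + 0.010833 = 15.2108333
  S ⇒ negate
  Longitude: 26 + 59/60 + 45/3600 = 26.9958333
  E ⇒ keep positive

1. -12.483633, -103.413242
2. -0.368056, -14.176306
3. -72.311433, -178.500723
4. -15.210833, 26.995833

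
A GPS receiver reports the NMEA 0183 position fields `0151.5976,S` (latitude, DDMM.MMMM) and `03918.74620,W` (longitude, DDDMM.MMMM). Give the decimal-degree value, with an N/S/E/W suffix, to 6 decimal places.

1.859960° S, 39.312437° W

Lat: split at 2 digits → 01° and 51.5976′; 1 + 51.5976/60 = 1.8599600
λ: degrees = first 3 digits = 39, minutes = 18.7462; 39 + 18.7462/60 = 39.3124367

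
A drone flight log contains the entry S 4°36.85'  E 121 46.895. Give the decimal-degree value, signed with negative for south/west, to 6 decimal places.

-4.614167, 121.781583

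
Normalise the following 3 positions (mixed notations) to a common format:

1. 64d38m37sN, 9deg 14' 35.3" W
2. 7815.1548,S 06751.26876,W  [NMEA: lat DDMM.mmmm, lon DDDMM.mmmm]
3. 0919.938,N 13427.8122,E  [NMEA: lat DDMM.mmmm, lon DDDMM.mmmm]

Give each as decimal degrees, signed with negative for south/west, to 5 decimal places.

1. 64.64361, -9.24314
2. -78.25258, -67.85448
3. 9.33230, 134.46354

Point 1:
  Latitude: 38′ + 37″ = 38.61667′; 64 + 38.61667/60 = 64.643611
  N ⇒ keep positive
  Lon: 9 + 14/60 + 35.3/3600 = 9.243139
  hemisphere W, so the sign is −
Point 2:
  Lat: degrees = first 2 digits = 78, minutes = 15.1548; 78 + 15.1548/60 = 78.252580
  hemisphere S, so the sign is −
  Longitude: split at 3 digits → 067° and 51.26876′; 67 + 51.26876/60 = 67.854479
  W → negative
Point 3:
  φ: degrees = first 2 digits = 9, minutes = 19.938; 9 + 19.938/60 = 9.332300
  N ⇒ keep positive
  Lon: degrees = first 3 digits = 134, minutes = 27.8122; 134 + 27.8122/60 = 134.463537
  E → positive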